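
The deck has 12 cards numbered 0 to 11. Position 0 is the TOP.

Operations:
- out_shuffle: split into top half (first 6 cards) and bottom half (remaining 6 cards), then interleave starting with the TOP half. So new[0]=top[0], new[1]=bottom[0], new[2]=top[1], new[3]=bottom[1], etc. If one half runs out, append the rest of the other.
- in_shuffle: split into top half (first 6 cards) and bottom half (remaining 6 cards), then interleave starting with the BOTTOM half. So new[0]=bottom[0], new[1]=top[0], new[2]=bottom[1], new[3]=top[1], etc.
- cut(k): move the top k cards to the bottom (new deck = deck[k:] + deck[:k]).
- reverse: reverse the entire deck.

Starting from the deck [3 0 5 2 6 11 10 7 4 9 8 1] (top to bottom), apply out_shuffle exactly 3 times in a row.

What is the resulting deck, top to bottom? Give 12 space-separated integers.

After op 1 (out_shuffle): [3 10 0 7 5 4 2 9 6 8 11 1]
After op 2 (out_shuffle): [3 2 10 9 0 6 7 8 5 11 4 1]
After op 3 (out_shuffle): [3 7 2 8 10 5 9 11 0 4 6 1]

Answer: 3 7 2 8 10 5 9 11 0 4 6 1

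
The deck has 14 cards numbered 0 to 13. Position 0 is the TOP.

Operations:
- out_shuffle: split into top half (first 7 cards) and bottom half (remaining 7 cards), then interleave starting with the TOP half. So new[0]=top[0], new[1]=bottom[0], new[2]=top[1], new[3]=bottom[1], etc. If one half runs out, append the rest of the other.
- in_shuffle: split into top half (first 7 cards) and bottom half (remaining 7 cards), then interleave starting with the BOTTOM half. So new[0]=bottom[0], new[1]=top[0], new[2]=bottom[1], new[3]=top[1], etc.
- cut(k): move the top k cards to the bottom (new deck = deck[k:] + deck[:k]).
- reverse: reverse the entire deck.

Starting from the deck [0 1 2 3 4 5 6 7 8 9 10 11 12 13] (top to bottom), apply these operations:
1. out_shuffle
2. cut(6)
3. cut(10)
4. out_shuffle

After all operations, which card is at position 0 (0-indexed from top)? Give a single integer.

After op 1 (out_shuffle): [0 7 1 8 2 9 3 10 4 11 5 12 6 13]
After op 2 (cut(6)): [3 10 4 11 5 12 6 13 0 7 1 8 2 9]
After op 3 (cut(10)): [1 8 2 9 3 10 4 11 5 12 6 13 0 7]
After op 4 (out_shuffle): [1 11 8 5 2 12 9 6 3 13 10 0 4 7]
Position 0: card 1.

Answer: 1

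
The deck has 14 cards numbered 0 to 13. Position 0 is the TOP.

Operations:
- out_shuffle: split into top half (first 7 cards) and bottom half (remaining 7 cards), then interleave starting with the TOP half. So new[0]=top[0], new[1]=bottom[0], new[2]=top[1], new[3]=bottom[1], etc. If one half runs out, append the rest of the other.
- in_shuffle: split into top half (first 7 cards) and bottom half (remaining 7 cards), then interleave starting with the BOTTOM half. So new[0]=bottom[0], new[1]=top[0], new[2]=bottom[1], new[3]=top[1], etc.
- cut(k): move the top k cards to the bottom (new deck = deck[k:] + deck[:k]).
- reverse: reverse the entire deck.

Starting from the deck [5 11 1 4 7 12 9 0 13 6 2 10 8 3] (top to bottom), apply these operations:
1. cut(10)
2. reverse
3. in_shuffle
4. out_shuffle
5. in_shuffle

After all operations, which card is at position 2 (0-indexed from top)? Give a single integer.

After op 1 (cut(10)): [2 10 8 3 5 11 1 4 7 12 9 0 13 6]
After op 2 (reverse): [6 13 0 9 12 7 4 1 11 5 3 8 10 2]
After op 3 (in_shuffle): [1 6 11 13 5 0 3 9 8 12 10 7 2 4]
After op 4 (out_shuffle): [1 9 6 8 11 12 13 10 5 7 0 2 3 4]
After op 5 (in_shuffle): [10 1 5 9 7 6 0 8 2 11 3 12 4 13]
Position 2: card 5.

Answer: 5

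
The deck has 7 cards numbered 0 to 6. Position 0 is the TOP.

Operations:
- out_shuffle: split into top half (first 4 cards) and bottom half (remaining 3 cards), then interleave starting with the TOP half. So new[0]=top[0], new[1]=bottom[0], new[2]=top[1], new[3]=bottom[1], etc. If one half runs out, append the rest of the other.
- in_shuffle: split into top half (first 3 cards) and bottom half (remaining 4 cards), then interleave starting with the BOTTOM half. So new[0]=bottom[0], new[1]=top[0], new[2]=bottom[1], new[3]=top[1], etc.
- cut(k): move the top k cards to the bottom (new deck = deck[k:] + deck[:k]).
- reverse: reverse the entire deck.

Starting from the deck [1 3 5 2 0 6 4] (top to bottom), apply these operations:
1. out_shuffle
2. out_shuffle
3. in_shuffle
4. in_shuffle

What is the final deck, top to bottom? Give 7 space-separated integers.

After op 1 (out_shuffle): [1 0 3 6 5 4 2]
After op 2 (out_shuffle): [1 5 0 4 3 2 6]
After op 3 (in_shuffle): [4 1 3 5 2 0 6]
After op 4 (in_shuffle): [5 4 2 1 0 3 6]

Answer: 5 4 2 1 0 3 6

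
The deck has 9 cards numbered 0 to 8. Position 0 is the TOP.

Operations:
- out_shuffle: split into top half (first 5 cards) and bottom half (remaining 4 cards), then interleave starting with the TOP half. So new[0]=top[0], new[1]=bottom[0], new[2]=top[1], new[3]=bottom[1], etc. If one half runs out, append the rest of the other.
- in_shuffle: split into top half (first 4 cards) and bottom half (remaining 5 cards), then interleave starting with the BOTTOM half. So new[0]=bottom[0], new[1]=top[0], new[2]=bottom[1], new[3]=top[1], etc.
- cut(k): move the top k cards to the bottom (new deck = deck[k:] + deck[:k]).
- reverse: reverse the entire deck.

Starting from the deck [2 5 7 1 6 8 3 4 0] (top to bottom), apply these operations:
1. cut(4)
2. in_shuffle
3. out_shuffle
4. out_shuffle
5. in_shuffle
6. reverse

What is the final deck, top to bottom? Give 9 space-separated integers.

After op 1 (cut(4)): [6 8 3 4 0 2 5 7 1]
After op 2 (in_shuffle): [0 6 2 8 5 3 7 4 1]
After op 3 (out_shuffle): [0 3 6 7 2 4 8 1 5]
After op 4 (out_shuffle): [0 4 3 8 6 1 7 5 2]
After op 5 (in_shuffle): [6 0 1 4 7 3 5 8 2]
After op 6 (reverse): [2 8 5 3 7 4 1 0 6]

Answer: 2 8 5 3 7 4 1 0 6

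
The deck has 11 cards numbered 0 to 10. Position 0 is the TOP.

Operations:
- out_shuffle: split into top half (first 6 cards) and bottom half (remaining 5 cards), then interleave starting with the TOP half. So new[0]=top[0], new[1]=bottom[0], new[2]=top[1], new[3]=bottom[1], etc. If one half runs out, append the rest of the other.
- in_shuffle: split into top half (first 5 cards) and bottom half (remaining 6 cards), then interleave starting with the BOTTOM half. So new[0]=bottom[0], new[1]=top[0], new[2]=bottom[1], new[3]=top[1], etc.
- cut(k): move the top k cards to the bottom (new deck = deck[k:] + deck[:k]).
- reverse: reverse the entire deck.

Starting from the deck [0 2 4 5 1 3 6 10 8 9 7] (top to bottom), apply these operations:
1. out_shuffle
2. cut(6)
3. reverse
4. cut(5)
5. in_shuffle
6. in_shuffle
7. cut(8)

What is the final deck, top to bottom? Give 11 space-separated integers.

After op 1 (out_shuffle): [0 6 2 10 4 8 5 9 1 7 3]
After op 2 (cut(6)): [5 9 1 7 3 0 6 2 10 4 8]
After op 3 (reverse): [8 4 10 2 6 0 3 7 1 9 5]
After op 4 (cut(5)): [0 3 7 1 9 5 8 4 10 2 6]
After op 5 (in_shuffle): [5 0 8 3 4 7 10 1 2 9 6]
After op 6 (in_shuffle): [7 5 10 0 1 8 2 3 9 4 6]
After op 7 (cut(8)): [9 4 6 7 5 10 0 1 8 2 3]

Answer: 9 4 6 7 5 10 0 1 8 2 3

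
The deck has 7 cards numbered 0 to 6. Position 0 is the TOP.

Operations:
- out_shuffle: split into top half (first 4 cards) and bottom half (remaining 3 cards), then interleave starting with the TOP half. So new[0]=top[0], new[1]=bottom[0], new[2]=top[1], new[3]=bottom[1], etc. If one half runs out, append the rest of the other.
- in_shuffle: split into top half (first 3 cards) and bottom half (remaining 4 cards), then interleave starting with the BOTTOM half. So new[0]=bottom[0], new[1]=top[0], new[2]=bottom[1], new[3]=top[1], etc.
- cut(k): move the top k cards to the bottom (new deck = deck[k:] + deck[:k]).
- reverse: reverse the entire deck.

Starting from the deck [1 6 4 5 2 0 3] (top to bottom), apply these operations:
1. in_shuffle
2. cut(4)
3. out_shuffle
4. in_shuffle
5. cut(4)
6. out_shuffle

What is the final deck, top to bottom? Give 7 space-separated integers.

After op 1 (in_shuffle): [5 1 2 6 0 4 3]
After op 2 (cut(4)): [0 4 3 5 1 2 6]
After op 3 (out_shuffle): [0 1 4 2 3 6 5]
After op 4 (in_shuffle): [2 0 3 1 6 4 5]
After op 5 (cut(4)): [6 4 5 2 0 3 1]
After op 6 (out_shuffle): [6 0 4 3 5 1 2]

Answer: 6 0 4 3 5 1 2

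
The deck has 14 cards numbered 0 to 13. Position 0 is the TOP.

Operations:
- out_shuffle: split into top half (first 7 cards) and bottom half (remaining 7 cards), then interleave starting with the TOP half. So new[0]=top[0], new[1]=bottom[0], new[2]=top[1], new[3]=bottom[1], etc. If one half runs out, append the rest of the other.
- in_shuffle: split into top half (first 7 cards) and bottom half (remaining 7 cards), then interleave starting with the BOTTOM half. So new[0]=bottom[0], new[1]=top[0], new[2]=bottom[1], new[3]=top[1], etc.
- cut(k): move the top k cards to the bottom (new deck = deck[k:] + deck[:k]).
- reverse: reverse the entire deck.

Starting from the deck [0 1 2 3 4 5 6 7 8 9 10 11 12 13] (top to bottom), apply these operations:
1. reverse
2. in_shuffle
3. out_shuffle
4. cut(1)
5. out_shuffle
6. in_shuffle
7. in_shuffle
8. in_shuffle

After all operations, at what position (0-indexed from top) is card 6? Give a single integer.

After op 1 (reverse): [13 12 11 10 9 8 7 6 5 4 3 2 1 0]
After op 2 (in_shuffle): [6 13 5 12 4 11 3 10 2 9 1 8 0 7]
After op 3 (out_shuffle): [6 10 13 2 5 9 12 1 4 8 11 0 3 7]
After op 4 (cut(1)): [10 13 2 5 9 12 1 4 8 11 0 3 7 6]
After op 5 (out_shuffle): [10 4 13 8 2 11 5 0 9 3 12 7 1 6]
After op 6 (in_shuffle): [0 10 9 4 3 13 12 8 7 2 1 11 6 5]
After op 7 (in_shuffle): [8 0 7 10 2 9 1 4 11 3 6 13 5 12]
After op 8 (in_shuffle): [4 8 11 0 3 7 6 10 13 2 5 9 12 1]
Card 6 is at position 6.

Answer: 6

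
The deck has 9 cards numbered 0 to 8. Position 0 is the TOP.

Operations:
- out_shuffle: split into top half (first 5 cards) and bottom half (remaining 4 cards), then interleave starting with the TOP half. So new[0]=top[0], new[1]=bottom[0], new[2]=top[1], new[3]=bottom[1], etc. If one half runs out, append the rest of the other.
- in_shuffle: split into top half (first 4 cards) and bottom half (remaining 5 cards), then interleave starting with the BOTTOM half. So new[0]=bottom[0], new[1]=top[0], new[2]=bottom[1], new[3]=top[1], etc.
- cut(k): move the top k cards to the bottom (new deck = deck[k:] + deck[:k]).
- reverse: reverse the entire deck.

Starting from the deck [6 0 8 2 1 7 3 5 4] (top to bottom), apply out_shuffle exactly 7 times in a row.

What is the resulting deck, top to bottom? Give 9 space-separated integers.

After op 1 (out_shuffle): [6 7 0 3 8 5 2 4 1]
After op 2 (out_shuffle): [6 5 7 2 0 4 3 1 8]
After op 3 (out_shuffle): [6 4 5 3 7 1 2 8 0]
After op 4 (out_shuffle): [6 1 4 2 5 8 3 0 7]
After op 5 (out_shuffle): [6 8 1 3 4 0 2 7 5]
After op 6 (out_shuffle): [6 0 8 2 1 7 3 5 4]
After op 7 (out_shuffle): [6 7 0 3 8 5 2 4 1]

Answer: 6 7 0 3 8 5 2 4 1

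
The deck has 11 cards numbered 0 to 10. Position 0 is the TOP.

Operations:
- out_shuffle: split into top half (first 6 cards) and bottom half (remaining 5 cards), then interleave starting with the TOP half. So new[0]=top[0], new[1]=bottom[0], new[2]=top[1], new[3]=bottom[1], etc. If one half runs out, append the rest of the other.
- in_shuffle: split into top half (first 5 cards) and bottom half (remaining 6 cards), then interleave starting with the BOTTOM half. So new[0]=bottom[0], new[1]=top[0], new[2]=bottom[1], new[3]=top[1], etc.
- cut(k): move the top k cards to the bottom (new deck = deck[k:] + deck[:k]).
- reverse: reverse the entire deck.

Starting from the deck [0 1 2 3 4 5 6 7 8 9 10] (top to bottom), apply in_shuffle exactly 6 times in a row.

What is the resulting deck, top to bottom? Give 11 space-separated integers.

Answer: 4 9 3 8 2 7 1 6 0 5 10

Derivation:
After op 1 (in_shuffle): [5 0 6 1 7 2 8 3 9 4 10]
After op 2 (in_shuffle): [2 5 8 0 3 6 9 1 4 7 10]
After op 3 (in_shuffle): [6 2 9 5 1 8 4 0 7 3 10]
After op 4 (in_shuffle): [8 6 4 2 0 9 7 5 3 1 10]
After op 5 (in_shuffle): [9 8 7 6 5 4 3 2 1 0 10]
After op 6 (in_shuffle): [4 9 3 8 2 7 1 6 0 5 10]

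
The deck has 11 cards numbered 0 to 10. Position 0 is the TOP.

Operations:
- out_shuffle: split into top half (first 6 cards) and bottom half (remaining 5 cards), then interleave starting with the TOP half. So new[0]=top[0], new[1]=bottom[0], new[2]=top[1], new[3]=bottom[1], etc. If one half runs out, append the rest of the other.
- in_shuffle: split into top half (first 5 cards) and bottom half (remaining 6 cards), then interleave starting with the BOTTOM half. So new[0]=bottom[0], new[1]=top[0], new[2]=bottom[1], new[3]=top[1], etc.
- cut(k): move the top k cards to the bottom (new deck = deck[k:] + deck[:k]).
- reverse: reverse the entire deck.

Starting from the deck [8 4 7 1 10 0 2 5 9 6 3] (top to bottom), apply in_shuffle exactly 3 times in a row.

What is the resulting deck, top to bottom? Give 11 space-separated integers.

Answer: 2 7 6 0 4 9 10 8 5 1 3

Derivation:
After op 1 (in_shuffle): [0 8 2 4 5 7 9 1 6 10 3]
After op 2 (in_shuffle): [7 0 9 8 1 2 6 4 10 5 3]
After op 3 (in_shuffle): [2 7 6 0 4 9 10 8 5 1 3]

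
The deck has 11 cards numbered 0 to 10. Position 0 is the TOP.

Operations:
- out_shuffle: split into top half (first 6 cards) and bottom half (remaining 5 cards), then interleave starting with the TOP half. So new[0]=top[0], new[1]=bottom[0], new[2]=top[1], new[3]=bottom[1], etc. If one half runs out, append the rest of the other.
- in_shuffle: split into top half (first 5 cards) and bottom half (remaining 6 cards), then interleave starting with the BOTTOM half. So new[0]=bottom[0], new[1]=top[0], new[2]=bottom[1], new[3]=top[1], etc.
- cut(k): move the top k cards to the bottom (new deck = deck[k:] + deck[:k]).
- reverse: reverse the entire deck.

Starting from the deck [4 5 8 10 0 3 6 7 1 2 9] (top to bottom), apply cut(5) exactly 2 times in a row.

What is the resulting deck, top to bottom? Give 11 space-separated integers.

After op 1 (cut(5)): [3 6 7 1 2 9 4 5 8 10 0]
After op 2 (cut(5)): [9 4 5 8 10 0 3 6 7 1 2]

Answer: 9 4 5 8 10 0 3 6 7 1 2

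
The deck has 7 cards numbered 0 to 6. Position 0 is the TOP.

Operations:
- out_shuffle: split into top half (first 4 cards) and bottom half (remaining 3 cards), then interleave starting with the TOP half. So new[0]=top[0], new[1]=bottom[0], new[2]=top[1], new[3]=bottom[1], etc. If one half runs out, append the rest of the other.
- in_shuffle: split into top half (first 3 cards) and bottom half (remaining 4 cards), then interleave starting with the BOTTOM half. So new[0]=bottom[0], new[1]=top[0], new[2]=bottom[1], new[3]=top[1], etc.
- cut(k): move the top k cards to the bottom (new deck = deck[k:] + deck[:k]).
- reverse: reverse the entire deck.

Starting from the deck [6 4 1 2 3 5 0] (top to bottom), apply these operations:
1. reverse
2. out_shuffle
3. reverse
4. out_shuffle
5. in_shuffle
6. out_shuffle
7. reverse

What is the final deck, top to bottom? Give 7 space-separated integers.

Answer: 5 4 3 6 2 0 1

Derivation:
After op 1 (reverse): [0 5 3 2 1 4 6]
After op 2 (out_shuffle): [0 1 5 4 3 6 2]
After op 3 (reverse): [2 6 3 4 5 1 0]
After op 4 (out_shuffle): [2 5 6 1 3 0 4]
After op 5 (in_shuffle): [1 2 3 5 0 6 4]
After op 6 (out_shuffle): [1 0 2 6 3 4 5]
After op 7 (reverse): [5 4 3 6 2 0 1]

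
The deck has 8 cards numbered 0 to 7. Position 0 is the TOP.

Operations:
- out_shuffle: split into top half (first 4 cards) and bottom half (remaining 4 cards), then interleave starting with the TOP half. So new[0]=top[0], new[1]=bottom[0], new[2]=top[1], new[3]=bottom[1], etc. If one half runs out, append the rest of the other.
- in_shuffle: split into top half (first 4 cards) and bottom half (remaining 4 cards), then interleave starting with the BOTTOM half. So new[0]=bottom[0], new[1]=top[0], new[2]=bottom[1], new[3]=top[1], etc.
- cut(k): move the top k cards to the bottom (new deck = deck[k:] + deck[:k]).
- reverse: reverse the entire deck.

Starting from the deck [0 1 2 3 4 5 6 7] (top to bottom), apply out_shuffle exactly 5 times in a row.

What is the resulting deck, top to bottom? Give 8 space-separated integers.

Answer: 0 2 4 6 1 3 5 7

Derivation:
After op 1 (out_shuffle): [0 4 1 5 2 6 3 7]
After op 2 (out_shuffle): [0 2 4 6 1 3 5 7]
After op 3 (out_shuffle): [0 1 2 3 4 5 6 7]
After op 4 (out_shuffle): [0 4 1 5 2 6 3 7]
After op 5 (out_shuffle): [0 2 4 6 1 3 5 7]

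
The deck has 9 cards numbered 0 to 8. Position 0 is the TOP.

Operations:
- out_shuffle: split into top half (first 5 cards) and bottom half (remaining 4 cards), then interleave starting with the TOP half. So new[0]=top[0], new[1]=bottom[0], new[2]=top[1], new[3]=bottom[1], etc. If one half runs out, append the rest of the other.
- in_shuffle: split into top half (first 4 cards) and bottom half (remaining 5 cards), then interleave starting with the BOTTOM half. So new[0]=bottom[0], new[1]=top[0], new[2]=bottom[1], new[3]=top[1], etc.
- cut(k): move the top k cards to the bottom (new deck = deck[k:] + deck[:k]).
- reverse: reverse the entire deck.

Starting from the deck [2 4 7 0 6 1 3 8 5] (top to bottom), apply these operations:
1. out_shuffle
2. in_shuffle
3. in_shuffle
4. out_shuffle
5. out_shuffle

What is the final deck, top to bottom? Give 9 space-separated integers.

Answer: 0 1 8 2 7 6 3 5 4

Derivation:
After op 1 (out_shuffle): [2 1 4 3 7 8 0 5 6]
After op 2 (in_shuffle): [7 2 8 1 0 4 5 3 6]
After op 3 (in_shuffle): [0 7 4 2 5 8 3 1 6]
After op 4 (out_shuffle): [0 8 7 3 4 1 2 6 5]
After op 5 (out_shuffle): [0 1 8 2 7 6 3 5 4]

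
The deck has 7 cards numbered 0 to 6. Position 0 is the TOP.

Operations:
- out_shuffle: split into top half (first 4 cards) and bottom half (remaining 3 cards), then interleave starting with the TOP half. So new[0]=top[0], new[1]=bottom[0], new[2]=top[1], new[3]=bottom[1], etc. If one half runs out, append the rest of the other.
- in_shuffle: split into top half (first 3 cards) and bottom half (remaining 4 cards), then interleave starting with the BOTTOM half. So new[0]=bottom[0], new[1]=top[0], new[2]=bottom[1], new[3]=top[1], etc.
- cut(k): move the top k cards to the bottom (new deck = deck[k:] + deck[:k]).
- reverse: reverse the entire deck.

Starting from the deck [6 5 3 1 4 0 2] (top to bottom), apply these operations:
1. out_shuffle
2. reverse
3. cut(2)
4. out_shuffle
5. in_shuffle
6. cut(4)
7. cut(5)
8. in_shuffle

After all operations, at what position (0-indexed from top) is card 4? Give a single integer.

Answer: 2

Derivation:
After op 1 (out_shuffle): [6 4 5 0 3 2 1]
After op 2 (reverse): [1 2 3 0 5 4 6]
After op 3 (cut(2)): [3 0 5 4 6 1 2]
After op 4 (out_shuffle): [3 6 0 1 5 2 4]
After op 5 (in_shuffle): [1 3 5 6 2 0 4]
After op 6 (cut(4)): [2 0 4 1 3 5 6]
After op 7 (cut(5)): [5 6 2 0 4 1 3]
After op 8 (in_shuffle): [0 5 4 6 1 2 3]
Card 4 is at position 2.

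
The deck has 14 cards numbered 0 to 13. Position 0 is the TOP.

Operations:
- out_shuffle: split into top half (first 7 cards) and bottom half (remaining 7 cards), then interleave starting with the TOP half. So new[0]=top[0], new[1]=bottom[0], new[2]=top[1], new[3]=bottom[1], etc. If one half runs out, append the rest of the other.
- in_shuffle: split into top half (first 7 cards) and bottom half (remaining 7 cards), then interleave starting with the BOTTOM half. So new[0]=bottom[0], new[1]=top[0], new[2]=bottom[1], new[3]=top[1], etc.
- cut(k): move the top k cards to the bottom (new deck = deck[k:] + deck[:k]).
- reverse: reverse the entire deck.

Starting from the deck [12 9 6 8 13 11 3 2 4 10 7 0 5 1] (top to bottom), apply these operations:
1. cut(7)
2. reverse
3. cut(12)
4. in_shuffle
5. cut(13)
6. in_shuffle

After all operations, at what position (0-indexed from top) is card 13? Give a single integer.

After op 1 (cut(7)): [2 4 10 7 0 5 1 12 9 6 8 13 11 3]
After op 2 (reverse): [3 11 13 8 6 9 12 1 5 0 7 10 4 2]
After op 3 (cut(12)): [4 2 3 11 13 8 6 9 12 1 5 0 7 10]
After op 4 (in_shuffle): [9 4 12 2 1 3 5 11 0 13 7 8 10 6]
After op 5 (cut(13)): [6 9 4 12 2 1 3 5 11 0 13 7 8 10]
After op 6 (in_shuffle): [5 6 11 9 0 4 13 12 7 2 8 1 10 3]
Card 13 is at position 6.

Answer: 6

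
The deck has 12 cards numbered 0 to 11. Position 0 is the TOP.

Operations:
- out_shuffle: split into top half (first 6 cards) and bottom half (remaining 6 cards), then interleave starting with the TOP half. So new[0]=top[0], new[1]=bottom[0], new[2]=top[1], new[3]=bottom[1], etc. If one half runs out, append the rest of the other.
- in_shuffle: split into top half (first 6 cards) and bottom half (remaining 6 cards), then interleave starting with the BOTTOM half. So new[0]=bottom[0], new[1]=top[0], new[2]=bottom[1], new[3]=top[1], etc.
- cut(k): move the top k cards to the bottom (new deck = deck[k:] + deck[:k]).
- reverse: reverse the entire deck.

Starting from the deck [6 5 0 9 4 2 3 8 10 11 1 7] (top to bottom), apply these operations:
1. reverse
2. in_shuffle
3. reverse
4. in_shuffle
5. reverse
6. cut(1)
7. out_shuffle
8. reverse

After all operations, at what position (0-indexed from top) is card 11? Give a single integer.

Answer: 2

Derivation:
After op 1 (reverse): [7 1 11 10 8 3 2 4 9 0 5 6]
After op 2 (in_shuffle): [2 7 4 1 9 11 0 10 5 8 6 3]
After op 3 (reverse): [3 6 8 5 10 0 11 9 1 4 7 2]
After op 4 (in_shuffle): [11 3 9 6 1 8 4 5 7 10 2 0]
After op 5 (reverse): [0 2 10 7 5 4 8 1 6 9 3 11]
After op 6 (cut(1)): [2 10 7 5 4 8 1 6 9 3 11 0]
After op 7 (out_shuffle): [2 1 10 6 7 9 5 3 4 11 8 0]
After op 8 (reverse): [0 8 11 4 3 5 9 7 6 10 1 2]
Card 11 is at position 2.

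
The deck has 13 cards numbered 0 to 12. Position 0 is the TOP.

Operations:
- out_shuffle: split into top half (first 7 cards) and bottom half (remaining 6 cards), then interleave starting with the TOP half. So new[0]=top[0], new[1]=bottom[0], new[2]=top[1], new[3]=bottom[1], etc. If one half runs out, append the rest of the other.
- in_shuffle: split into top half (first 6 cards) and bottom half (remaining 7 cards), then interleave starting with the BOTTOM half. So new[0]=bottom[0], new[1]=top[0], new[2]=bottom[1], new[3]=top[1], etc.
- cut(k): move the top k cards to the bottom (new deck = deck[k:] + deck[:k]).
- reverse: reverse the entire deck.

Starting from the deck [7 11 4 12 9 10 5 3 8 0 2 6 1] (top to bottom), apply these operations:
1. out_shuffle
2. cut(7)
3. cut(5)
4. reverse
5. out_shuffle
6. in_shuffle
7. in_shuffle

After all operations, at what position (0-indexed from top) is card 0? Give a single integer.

After op 1 (out_shuffle): [7 3 11 8 4 0 12 2 9 6 10 1 5]
After op 2 (cut(7)): [2 9 6 10 1 5 7 3 11 8 4 0 12]
After op 3 (cut(5)): [5 7 3 11 8 4 0 12 2 9 6 10 1]
After op 4 (reverse): [1 10 6 9 2 12 0 4 8 11 3 7 5]
After op 5 (out_shuffle): [1 4 10 8 6 11 9 3 2 7 12 5 0]
After op 6 (in_shuffle): [9 1 3 4 2 10 7 8 12 6 5 11 0]
After op 7 (in_shuffle): [7 9 8 1 12 3 6 4 5 2 11 10 0]
Card 0 is at position 12.

Answer: 12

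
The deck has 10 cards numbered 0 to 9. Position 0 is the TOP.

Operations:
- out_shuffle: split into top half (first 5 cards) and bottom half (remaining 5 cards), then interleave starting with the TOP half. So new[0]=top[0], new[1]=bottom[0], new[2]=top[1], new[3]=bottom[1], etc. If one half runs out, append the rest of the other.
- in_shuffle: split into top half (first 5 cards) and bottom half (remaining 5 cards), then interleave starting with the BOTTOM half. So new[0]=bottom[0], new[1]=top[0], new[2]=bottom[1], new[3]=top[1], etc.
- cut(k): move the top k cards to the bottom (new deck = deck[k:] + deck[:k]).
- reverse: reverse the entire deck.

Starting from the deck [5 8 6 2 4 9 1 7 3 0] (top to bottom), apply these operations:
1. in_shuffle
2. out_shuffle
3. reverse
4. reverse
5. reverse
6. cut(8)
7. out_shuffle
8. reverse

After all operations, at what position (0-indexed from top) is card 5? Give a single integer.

After op 1 (in_shuffle): [9 5 1 8 7 6 3 2 0 4]
After op 2 (out_shuffle): [9 6 5 3 1 2 8 0 7 4]
After op 3 (reverse): [4 7 0 8 2 1 3 5 6 9]
After op 4 (reverse): [9 6 5 3 1 2 8 0 7 4]
After op 5 (reverse): [4 7 0 8 2 1 3 5 6 9]
After op 6 (cut(8)): [6 9 4 7 0 8 2 1 3 5]
After op 7 (out_shuffle): [6 8 9 2 4 1 7 3 0 5]
After op 8 (reverse): [5 0 3 7 1 4 2 9 8 6]
Card 5 is at position 0.

Answer: 0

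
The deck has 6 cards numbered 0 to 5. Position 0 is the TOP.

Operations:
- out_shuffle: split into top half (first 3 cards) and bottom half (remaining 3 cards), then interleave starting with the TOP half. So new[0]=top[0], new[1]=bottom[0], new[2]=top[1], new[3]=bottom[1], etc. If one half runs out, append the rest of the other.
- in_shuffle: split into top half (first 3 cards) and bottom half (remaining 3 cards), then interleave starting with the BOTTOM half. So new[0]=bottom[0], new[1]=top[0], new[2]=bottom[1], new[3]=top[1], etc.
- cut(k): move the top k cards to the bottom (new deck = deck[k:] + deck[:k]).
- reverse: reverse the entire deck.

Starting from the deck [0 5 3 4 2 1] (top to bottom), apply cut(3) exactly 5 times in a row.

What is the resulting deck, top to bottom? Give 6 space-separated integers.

Answer: 4 2 1 0 5 3

Derivation:
After op 1 (cut(3)): [4 2 1 0 5 3]
After op 2 (cut(3)): [0 5 3 4 2 1]
After op 3 (cut(3)): [4 2 1 0 5 3]
After op 4 (cut(3)): [0 5 3 4 2 1]
After op 5 (cut(3)): [4 2 1 0 5 3]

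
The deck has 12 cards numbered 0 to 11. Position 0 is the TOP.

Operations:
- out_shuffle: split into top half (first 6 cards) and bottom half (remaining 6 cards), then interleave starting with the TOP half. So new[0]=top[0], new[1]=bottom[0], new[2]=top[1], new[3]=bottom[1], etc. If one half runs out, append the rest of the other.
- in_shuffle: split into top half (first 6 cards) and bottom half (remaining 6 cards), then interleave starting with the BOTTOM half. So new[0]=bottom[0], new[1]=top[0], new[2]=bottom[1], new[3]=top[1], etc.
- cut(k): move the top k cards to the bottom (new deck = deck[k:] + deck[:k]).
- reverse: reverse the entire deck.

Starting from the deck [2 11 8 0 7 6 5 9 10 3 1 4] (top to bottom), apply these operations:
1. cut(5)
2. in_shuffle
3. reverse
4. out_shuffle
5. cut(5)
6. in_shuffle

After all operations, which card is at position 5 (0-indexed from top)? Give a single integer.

Answer: 2

Derivation:
After op 1 (cut(5)): [6 5 9 10 3 1 4 2 11 8 0 7]
After op 2 (in_shuffle): [4 6 2 5 11 9 8 10 0 3 7 1]
After op 3 (reverse): [1 7 3 0 10 8 9 11 5 2 6 4]
After op 4 (out_shuffle): [1 9 7 11 3 5 0 2 10 6 8 4]
After op 5 (cut(5)): [5 0 2 10 6 8 4 1 9 7 11 3]
After op 6 (in_shuffle): [4 5 1 0 9 2 7 10 11 6 3 8]
Position 5: card 2.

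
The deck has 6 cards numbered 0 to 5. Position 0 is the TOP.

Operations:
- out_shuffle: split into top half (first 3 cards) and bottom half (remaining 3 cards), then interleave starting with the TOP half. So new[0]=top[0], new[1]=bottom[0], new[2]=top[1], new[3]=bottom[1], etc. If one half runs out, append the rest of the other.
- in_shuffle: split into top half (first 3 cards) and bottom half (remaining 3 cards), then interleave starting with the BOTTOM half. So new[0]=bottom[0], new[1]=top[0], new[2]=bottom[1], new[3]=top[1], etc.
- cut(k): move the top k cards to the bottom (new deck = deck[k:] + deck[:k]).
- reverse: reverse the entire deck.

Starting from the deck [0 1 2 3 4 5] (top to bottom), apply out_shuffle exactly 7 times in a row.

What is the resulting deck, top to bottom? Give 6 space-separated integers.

Answer: 0 2 4 1 3 5

Derivation:
After op 1 (out_shuffle): [0 3 1 4 2 5]
After op 2 (out_shuffle): [0 4 3 2 1 5]
After op 3 (out_shuffle): [0 2 4 1 3 5]
After op 4 (out_shuffle): [0 1 2 3 4 5]
After op 5 (out_shuffle): [0 3 1 4 2 5]
After op 6 (out_shuffle): [0 4 3 2 1 5]
After op 7 (out_shuffle): [0 2 4 1 3 5]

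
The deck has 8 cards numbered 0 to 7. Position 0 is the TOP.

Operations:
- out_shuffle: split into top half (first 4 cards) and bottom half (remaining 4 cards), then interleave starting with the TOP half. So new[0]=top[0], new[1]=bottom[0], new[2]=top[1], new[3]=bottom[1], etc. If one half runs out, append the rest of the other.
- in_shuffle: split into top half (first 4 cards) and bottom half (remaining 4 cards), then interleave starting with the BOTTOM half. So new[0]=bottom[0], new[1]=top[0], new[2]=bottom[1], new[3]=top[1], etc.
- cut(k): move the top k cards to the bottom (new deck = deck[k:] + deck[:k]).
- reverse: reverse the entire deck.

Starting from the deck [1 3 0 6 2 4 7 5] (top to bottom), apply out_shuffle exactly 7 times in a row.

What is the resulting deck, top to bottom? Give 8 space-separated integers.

Answer: 1 2 3 4 0 7 6 5

Derivation:
After op 1 (out_shuffle): [1 2 3 4 0 7 6 5]
After op 2 (out_shuffle): [1 0 2 7 3 6 4 5]
After op 3 (out_shuffle): [1 3 0 6 2 4 7 5]
After op 4 (out_shuffle): [1 2 3 4 0 7 6 5]
After op 5 (out_shuffle): [1 0 2 7 3 6 4 5]
After op 6 (out_shuffle): [1 3 0 6 2 4 7 5]
After op 7 (out_shuffle): [1 2 3 4 0 7 6 5]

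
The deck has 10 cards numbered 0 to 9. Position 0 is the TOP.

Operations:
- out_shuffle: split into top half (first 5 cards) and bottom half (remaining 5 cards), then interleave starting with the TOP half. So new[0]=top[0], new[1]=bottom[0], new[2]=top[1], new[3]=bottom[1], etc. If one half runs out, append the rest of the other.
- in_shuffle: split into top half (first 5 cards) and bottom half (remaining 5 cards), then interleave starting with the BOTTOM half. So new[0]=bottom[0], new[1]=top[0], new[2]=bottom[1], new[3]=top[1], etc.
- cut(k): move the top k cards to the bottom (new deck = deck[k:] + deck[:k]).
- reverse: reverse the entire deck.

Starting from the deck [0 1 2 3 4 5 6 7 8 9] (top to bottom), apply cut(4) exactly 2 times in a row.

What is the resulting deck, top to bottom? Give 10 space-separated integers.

After op 1 (cut(4)): [4 5 6 7 8 9 0 1 2 3]
After op 2 (cut(4)): [8 9 0 1 2 3 4 5 6 7]

Answer: 8 9 0 1 2 3 4 5 6 7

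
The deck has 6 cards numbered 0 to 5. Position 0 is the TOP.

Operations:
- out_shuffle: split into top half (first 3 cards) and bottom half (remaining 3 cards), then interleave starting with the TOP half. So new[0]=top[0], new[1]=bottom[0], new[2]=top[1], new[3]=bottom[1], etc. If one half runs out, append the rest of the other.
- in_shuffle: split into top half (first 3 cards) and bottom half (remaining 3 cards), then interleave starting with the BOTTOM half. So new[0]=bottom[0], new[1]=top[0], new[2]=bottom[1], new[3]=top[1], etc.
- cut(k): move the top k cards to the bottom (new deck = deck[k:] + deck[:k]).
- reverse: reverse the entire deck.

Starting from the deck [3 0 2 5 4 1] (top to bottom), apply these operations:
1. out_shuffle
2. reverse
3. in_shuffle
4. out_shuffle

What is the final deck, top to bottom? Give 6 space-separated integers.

Answer: 0 2 1 3 5 4

Derivation:
After op 1 (out_shuffle): [3 5 0 4 2 1]
After op 2 (reverse): [1 2 4 0 5 3]
After op 3 (in_shuffle): [0 1 5 2 3 4]
After op 4 (out_shuffle): [0 2 1 3 5 4]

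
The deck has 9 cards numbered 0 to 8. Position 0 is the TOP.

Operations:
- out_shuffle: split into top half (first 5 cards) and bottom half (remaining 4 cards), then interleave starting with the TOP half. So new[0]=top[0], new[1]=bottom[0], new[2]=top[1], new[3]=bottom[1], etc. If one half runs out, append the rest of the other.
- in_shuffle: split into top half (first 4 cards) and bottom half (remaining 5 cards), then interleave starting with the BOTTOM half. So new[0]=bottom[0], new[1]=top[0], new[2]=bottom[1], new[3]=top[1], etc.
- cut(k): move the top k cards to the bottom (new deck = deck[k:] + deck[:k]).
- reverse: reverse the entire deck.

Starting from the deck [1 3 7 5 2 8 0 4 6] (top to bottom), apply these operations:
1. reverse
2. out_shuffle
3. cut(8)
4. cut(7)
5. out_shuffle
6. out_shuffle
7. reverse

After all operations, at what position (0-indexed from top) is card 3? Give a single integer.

After op 1 (reverse): [6 4 0 8 2 5 7 3 1]
After op 2 (out_shuffle): [6 5 4 7 0 3 8 1 2]
After op 3 (cut(8)): [2 6 5 4 7 0 3 8 1]
After op 4 (cut(7)): [8 1 2 6 5 4 7 0 3]
After op 5 (out_shuffle): [8 4 1 7 2 0 6 3 5]
After op 6 (out_shuffle): [8 0 4 6 1 3 7 5 2]
After op 7 (reverse): [2 5 7 3 1 6 4 0 8]
Card 3 is at position 3.

Answer: 3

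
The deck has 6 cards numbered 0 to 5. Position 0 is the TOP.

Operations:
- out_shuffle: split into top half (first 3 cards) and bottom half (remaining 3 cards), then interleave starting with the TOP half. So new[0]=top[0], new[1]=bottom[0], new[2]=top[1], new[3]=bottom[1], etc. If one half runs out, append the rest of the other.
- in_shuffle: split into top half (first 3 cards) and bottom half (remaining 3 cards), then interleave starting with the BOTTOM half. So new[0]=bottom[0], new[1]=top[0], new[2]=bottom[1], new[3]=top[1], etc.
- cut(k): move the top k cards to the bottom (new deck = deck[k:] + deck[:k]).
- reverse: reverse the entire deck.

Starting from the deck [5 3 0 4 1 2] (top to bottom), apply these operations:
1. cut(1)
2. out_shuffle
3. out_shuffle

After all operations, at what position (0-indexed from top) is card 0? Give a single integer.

Answer: 4

Derivation:
After op 1 (cut(1)): [3 0 4 1 2 5]
After op 2 (out_shuffle): [3 1 0 2 4 5]
After op 3 (out_shuffle): [3 2 1 4 0 5]
Card 0 is at position 4.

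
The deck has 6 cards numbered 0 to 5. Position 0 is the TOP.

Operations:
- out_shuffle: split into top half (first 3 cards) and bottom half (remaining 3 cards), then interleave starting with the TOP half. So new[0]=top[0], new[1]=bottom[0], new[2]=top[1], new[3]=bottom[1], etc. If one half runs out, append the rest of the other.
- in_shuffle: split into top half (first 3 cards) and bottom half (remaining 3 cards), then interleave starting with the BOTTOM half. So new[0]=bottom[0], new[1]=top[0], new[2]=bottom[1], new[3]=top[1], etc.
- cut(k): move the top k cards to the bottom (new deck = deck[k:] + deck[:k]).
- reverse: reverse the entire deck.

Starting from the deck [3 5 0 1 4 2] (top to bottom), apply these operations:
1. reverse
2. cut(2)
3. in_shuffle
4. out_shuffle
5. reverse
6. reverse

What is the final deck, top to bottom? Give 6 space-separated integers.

After op 1 (reverse): [2 4 1 0 5 3]
After op 2 (cut(2)): [1 0 5 3 2 4]
After op 3 (in_shuffle): [3 1 2 0 4 5]
After op 4 (out_shuffle): [3 0 1 4 2 5]
After op 5 (reverse): [5 2 4 1 0 3]
After op 6 (reverse): [3 0 1 4 2 5]

Answer: 3 0 1 4 2 5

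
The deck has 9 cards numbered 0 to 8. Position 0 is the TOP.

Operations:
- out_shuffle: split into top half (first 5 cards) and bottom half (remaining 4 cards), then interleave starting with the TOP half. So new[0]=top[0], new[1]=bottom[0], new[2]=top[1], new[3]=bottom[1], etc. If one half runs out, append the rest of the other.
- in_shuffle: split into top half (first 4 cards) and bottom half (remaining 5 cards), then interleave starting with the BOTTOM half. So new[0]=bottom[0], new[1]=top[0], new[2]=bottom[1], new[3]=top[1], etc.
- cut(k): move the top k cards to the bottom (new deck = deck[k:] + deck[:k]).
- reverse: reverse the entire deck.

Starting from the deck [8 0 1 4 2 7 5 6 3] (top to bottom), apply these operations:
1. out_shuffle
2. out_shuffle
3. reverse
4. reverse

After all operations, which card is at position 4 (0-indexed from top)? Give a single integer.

After op 1 (out_shuffle): [8 7 0 5 1 6 4 3 2]
After op 2 (out_shuffle): [8 6 7 4 0 3 5 2 1]
After op 3 (reverse): [1 2 5 3 0 4 7 6 8]
After op 4 (reverse): [8 6 7 4 0 3 5 2 1]
Position 4: card 0.

Answer: 0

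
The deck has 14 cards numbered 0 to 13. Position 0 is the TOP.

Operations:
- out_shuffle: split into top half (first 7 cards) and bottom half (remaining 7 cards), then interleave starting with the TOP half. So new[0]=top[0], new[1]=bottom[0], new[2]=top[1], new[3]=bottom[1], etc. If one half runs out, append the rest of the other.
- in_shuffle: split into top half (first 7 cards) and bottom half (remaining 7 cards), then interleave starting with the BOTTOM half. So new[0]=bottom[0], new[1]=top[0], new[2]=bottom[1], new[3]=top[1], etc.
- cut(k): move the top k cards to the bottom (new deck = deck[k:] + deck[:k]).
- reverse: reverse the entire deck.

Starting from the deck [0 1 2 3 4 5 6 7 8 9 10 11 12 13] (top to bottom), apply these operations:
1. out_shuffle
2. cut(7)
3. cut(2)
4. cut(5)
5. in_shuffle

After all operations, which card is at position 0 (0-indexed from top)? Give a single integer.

Answer: 10

Derivation:
After op 1 (out_shuffle): [0 7 1 8 2 9 3 10 4 11 5 12 6 13]
After op 2 (cut(7)): [10 4 11 5 12 6 13 0 7 1 8 2 9 3]
After op 3 (cut(2)): [11 5 12 6 13 0 7 1 8 2 9 3 10 4]
After op 4 (cut(5)): [0 7 1 8 2 9 3 10 4 11 5 12 6 13]
After op 5 (in_shuffle): [10 0 4 7 11 1 5 8 12 2 6 9 13 3]
Position 0: card 10.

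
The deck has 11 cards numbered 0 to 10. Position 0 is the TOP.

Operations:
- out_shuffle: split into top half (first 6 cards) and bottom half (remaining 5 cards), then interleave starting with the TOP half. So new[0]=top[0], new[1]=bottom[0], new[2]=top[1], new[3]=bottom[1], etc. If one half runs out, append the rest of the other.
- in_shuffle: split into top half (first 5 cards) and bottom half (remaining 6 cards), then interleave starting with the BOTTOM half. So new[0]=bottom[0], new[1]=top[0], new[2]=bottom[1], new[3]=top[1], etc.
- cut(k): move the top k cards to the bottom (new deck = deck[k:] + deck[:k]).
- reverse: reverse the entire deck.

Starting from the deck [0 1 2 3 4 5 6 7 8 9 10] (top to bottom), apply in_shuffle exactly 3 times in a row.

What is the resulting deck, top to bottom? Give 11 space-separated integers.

Answer: 6 2 9 5 1 8 4 0 7 3 10

Derivation:
After op 1 (in_shuffle): [5 0 6 1 7 2 8 3 9 4 10]
After op 2 (in_shuffle): [2 5 8 0 3 6 9 1 4 7 10]
After op 3 (in_shuffle): [6 2 9 5 1 8 4 0 7 3 10]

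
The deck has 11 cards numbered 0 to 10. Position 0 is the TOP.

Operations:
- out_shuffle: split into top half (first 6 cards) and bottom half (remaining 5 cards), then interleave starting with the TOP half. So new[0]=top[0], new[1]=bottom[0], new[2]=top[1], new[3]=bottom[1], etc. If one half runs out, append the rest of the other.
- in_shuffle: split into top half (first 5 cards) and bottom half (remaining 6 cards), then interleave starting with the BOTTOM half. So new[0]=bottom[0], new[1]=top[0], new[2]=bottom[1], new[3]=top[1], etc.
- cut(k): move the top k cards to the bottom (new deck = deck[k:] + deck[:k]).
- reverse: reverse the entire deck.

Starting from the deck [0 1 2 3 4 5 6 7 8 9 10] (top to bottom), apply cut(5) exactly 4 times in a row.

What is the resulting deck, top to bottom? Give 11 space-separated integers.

Answer: 9 10 0 1 2 3 4 5 6 7 8

Derivation:
After op 1 (cut(5)): [5 6 7 8 9 10 0 1 2 3 4]
After op 2 (cut(5)): [10 0 1 2 3 4 5 6 7 8 9]
After op 3 (cut(5)): [4 5 6 7 8 9 10 0 1 2 3]
After op 4 (cut(5)): [9 10 0 1 2 3 4 5 6 7 8]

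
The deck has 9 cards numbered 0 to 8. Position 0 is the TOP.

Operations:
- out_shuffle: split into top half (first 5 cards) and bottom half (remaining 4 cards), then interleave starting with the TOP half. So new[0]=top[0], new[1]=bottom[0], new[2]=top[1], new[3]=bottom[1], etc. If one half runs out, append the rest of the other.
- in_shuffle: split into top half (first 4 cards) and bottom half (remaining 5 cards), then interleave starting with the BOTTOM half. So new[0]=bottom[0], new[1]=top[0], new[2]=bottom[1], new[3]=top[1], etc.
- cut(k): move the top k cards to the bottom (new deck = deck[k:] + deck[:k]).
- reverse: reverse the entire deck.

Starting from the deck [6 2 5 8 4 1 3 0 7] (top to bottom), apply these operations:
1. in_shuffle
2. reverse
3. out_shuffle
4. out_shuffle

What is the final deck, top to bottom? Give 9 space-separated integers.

Answer: 7 6 2 5 8 4 1 3 0

Derivation:
After op 1 (in_shuffle): [4 6 1 2 3 5 0 8 7]
After op 2 (reverse): [7 8 0 5 3 2 1 6 4]
After op 3 (out_shuffle): [7 2 8 1 0 6 5 4 3]
After op 4 (out_shuffle): [7 6 2 5 8 4 1 3 0]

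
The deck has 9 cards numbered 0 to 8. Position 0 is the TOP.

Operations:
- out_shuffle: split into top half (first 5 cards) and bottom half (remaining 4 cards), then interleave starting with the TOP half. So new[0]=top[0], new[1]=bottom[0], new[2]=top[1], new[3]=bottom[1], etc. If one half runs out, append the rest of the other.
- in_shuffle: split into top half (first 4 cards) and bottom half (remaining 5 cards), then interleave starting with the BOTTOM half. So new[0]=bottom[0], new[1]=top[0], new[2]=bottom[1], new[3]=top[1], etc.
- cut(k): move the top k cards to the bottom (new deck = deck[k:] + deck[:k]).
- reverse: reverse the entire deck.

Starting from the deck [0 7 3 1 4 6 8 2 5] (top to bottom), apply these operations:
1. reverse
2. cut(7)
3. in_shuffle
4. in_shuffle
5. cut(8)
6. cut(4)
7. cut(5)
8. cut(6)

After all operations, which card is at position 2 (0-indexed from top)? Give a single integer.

Answer: 0

Derivation:
After op 1 (reverse): [5 2 8 6 4 1 3 7 0]
After op 2 (cut(7)): [7 0 5 2 8 6 4 1 3]
After op 3 (in_shuffle): [8 7 6 0 4 5 1 2 3]
After op 4 (in_shuffle): [4 8 5 7 1 6 2 0 3]
After op 5 (cut(8)): [3 4 8 5 7 1 6 2 0]
After op 6 (cut(4)): [7 1 6 2 0 3 4 8 5]
After op 7 (cut(5)): [3 4 8 5 7 1 6 2 0]
After op 8 (cut(6)): [6 2 0 3 4 8 5 7 1]
Position 2: card 0.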